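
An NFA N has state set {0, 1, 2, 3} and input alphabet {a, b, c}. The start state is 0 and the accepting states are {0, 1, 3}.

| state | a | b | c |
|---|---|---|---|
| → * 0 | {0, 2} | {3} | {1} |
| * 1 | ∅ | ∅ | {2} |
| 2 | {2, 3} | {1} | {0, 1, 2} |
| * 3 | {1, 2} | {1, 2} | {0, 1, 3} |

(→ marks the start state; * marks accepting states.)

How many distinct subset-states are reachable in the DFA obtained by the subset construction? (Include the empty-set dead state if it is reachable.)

14

Start state of the DFA: {0}.
{0} --a--> {0, 2}  [new]
{0} --b--> {3}  [new]
{0} --c--> {1}  [new]
{0, 2} --a--> {0, 2, 3}  [new]
{0, 2} --b--> {1, 3}  [new]
{0, 2} --c--> {0, 1, 2}  [new]
{3} --a--> {1, 2}  [new]
{3} --b--> {1, 2}  [seen]
{3} --c--> {0, 1, 3}  [new]
{1} --a--> ∅  [new]
{1} --b--> ∅  [seen]
{1} --c--> {2}  [new]
{0, 2, 3} --a--> {0, 1, 2, 3}  [new]
{0, 2, 3} --b--> {1, 2, 3}  [new]
{0, 2, 3} --c--> {0, 1, 2, 3}  [seen]
{1, 3} --a--> {1, 2}  [seen]
{1, 3} --b--> {1, 2}  [seen]
{1, 3} --c--> {0, 1, 2, 3}  [seen]
{0, 1, 2} --a--> {0, 2, 3}  [seen]
{0, 1, 2} --b--> {1, 3}  [seen]
{0, 1, 2} --c--> {0, 1, 2}  [seen]
{1, 2} --a--> {2, 3}  [new]
{1, 2} --b--> {1}  [seen]
{1, 2} --c--> {0, 1, 2}  [seen]
{0, 1, 3} --a--> {0, 1, 2}  [seen]
{0, 1, 3} --b--> {1, 2, 3}  [seen]
{0, 1, 3} --c--> {0, 1, 2, 3}  [seen]
∅ --a--> ∅  [seen]
∅ --b--> ∅  [seen]
∅ --c--> ∅  [seen]
{2} --a--> {2, 3}  [seen]
{2} --b--> {1}  [seen]
{2} --c--> {0, 1, 2}  [seen]
{0, 1, 2, 3} --a--> {0, 1, 2, 3}  [seen]
{0, 1, 2, 3} --b--> {1, 2, 3}  [seen]
{0, 1, 2, 3} --c--> {0, 1, 2, 3}  [seen]
{1, 2, 3} --a--> {1, 2, 3}  [seen]
{1, 2, 3} --b--> {1, 2}  [seen]
{1, 2, 3} --c--> {0, 1, 2, 3}  [seen]
{2, 3} --a--> {1, 2, 3}  [seen]
{2, 3} --b--> {1, 2}  [seen]
{2, 3} --c--> {0, 1, 2, 3}  [seen]
Reachable DFA states: {0}, {0, 2}, {3}, {1}, {0, 2, 3}, {1, 3}, {0, 1, 2}, {1, 2}, {0, 1, 3}, ∅, {2}, {0, 1, 2, 3}, {1, 2, 3}, {2, 3}.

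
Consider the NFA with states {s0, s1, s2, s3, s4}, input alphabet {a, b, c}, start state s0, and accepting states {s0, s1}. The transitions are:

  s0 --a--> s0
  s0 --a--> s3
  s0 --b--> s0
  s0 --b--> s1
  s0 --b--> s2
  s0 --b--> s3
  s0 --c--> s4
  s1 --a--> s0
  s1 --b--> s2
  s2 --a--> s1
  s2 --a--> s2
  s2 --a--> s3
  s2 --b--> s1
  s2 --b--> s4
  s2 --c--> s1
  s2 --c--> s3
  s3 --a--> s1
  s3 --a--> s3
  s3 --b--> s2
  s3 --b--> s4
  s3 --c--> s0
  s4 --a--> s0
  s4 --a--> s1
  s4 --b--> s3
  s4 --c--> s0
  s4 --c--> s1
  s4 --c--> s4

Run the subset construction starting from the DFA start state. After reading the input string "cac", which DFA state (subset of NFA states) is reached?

Start: {s0}.
δ(s0,c) = {s4}.
Union: {s4}.
After c: {s4}.
δ(s4,a) = {s0, s1}.
Union: {s0, s1}.
After a: {s0, s1}.
δ(s0,c) = {s4}; δ(s1,c) = ∅.
Union: {s4}.
After c: {s4}.

{s4}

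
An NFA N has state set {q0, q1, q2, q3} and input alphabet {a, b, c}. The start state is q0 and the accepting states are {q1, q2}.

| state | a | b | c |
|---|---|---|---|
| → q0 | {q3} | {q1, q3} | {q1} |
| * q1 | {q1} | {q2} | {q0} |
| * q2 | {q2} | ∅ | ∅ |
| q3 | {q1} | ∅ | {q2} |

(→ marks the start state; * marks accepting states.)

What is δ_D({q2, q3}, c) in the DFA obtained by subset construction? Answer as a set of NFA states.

{q2}

δ(q2,c) = ∅; δ(q3,c) = {q2}.
Union: {q2}.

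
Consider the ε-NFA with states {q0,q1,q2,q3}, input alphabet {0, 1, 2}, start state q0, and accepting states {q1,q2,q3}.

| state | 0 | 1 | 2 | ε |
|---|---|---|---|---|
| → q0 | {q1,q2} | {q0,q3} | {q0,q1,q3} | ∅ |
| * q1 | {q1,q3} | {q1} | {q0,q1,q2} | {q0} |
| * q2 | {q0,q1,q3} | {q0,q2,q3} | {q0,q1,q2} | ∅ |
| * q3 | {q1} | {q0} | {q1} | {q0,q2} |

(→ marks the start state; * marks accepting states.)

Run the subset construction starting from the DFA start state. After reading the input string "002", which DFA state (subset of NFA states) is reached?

{q0,q1,q2,q3}

Start: {q0}.
δ(q0,0) = {q1,q2}.
Union: {q1,q2}.
ε-closure gives {q0,q1,q2}.
After 0: {q0,q1,q2}.
δ(q0,0) = {q1,q2}; δ(q1,0) = {q1,q3}; δ(q2,0) = {q0,q1,q3}.
Union: {q0,q1,q2,q3}.
After 0: {q0,q1,q2,q3}.
δ(q0,2) = {q0,q1,q3}; δ(q1,2) = {q0,q1,q2}; δ(q2,2) = {q0,q1,q2}; δ(q3,2) = {q1}.
Union: {q0,q1,q2,q3}.
After 2: {q0,q1,q2,q3}.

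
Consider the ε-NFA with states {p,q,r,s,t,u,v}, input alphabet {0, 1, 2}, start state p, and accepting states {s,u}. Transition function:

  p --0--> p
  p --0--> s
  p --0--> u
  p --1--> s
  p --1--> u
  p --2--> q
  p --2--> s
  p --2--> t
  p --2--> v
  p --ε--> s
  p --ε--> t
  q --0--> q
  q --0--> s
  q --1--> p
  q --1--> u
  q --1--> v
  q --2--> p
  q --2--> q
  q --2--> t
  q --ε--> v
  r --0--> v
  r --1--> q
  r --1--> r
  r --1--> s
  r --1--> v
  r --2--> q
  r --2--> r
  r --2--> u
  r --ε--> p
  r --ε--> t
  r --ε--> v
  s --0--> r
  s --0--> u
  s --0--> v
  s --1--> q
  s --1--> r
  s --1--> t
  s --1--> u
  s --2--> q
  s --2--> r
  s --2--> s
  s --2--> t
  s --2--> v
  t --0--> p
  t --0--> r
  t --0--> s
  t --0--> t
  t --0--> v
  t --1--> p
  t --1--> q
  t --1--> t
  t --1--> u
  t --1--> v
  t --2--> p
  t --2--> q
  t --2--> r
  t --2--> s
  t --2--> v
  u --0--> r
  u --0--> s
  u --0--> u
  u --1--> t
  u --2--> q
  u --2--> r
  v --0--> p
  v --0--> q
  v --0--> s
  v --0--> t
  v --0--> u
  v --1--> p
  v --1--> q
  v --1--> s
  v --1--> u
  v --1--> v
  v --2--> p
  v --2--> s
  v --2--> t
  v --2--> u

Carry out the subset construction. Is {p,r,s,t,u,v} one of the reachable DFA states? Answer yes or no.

Start state of the DFA: {p,s,t} (ε-closure of the NFA start).
{p,s,t} --0--> {p,r,s,t,u,v}  [new]
{p,s,t} --1--> {p,q,r,s,t,u,v}  [new]
{p,s,t} --2--> {p,q,r,s,t,v}  [new]
{p,r,s,t,u,v} --0--> {p,q,r,s,t,u,v}  [seen]
{p,r,s,t,u,v} --1--> {p,q,r,s,t,u,v}  [seen]
{p,r,s,t,u,v} --2--> {p,q,r,s,t,u,v}  [seen]
{p,q,r,s,t,u,v} --0--> {p,q,r,s,t,u,v}  [seen]
{p,q,r,s,t,u,v} --1--> {p,q,r,s,t,u,v}  [seen]
{p,q,r,s,t,u,v} --2--> {p,q,r,s,t,u,v}  [seen]
{p,q,r,s,t,v} --0--> {p,q,r,s,t,u,v}  [seen]
{p,q,r,s,t,v} --1--> {p,q,r,s,t,u,v}  [seen]
{p,q,r,s,t,v} --2--> {p,q,r,s,t,u,v}  [seen]
Reachable DFA states: {p,s,t}, {p,r,s,t,u,v}, {p,q,r,s,t,u,v}, {p,q,r,s,t,v}.
{p,r,s,t,u,v} is among them.

yes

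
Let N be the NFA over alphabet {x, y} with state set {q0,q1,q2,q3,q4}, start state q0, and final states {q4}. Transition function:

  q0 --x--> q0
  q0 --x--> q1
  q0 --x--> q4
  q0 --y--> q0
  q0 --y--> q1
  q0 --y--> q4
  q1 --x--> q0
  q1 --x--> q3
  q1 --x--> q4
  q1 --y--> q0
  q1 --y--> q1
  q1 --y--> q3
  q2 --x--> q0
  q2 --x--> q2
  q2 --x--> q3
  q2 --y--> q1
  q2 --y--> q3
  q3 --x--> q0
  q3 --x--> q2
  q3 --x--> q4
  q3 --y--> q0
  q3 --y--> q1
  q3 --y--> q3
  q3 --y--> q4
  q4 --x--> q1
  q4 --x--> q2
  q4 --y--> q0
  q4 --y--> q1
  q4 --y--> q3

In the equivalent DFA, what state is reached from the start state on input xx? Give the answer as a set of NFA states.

Start: {q0}.
δ(q0,x) = {q0,q1,q4}.
Union: {q0,q1,q4}.
After x: {q0,q1,q4}.
δ(q0,x) = {q0,q1,q4}; δ(q1,x) = {q0,q3,q4}; δ(q4,x) = {q1,q2}.
Union: {q0,q1,q2,q3,q4}.
After x: {q0,q1,q2,q3,q4}.

{q0,q1,q2,q3,q4}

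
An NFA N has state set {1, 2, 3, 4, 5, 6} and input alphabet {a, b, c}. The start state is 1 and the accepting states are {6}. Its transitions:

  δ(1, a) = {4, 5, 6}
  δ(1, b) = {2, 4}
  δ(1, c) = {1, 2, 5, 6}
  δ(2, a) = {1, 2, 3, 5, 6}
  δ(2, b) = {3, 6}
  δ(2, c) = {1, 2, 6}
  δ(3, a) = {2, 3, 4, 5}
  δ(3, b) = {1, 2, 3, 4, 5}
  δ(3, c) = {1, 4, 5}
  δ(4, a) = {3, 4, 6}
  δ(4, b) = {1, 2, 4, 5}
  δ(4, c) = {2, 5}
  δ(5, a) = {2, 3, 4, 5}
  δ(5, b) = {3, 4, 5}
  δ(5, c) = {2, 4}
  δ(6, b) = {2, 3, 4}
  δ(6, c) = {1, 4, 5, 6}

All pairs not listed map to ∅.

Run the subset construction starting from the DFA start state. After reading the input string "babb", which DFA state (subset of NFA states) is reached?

{1, 2, 3, 4, 5, 6}

Start: {1}.
δ(1,b) = {2, 4}.
Union: {2, 4}.
After b: {2, 4}.
δ(2,a) = {1, 2, 3, 5, 6}; δ(4,a) = {3, 4, 6}.
Union: {1, 2, 3, 4, 5, 6}.
After a: {1, 2, 3, 4, 5, 6}.
δ(1,b) = {2, 4}; δ(2,b) = {3, 6}; δ(3,b) = {1, 2, 3, 4, 5}; δ(4,b) = {1, 2, 4, 5}; δ(5,b) = {3, 4, 5}; δ(6,b) = {2, 3, 4}.
Union: {1, 2, 3, 4, 5, 6}.
After b: {1, 2, 3, 4, 5, 6}.
δ(1,b) = {2, 4}; δ(2,b) = {3, 6}; δ(3,b) = {1, 2, 3, 4, 5}; δ(4,b) = {1, 2, 4, 5}; δ(5,b) = {3, 4, 5}; δ(6,b) = {2, 3, 4}.
Union: {1, 2, 3, 4, 5, 6}.
After b: {1, 2, 3, 4, 5, 6}.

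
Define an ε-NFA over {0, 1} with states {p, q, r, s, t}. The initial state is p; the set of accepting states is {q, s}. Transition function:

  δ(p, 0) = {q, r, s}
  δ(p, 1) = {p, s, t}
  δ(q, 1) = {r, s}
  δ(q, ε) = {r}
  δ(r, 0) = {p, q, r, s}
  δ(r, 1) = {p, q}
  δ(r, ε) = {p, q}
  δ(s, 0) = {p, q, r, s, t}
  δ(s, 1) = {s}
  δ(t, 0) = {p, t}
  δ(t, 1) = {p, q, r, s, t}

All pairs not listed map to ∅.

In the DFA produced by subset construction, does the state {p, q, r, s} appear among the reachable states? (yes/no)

Start state of the DFA: {p} (ε-closure of the NFA start).
{p} --0--> {p, q, r, s}  [new]
{p} --1--> {p, s, t}  [new]
{p, q, r, s} --0--> {p, q, r, s, t}  [new]
{p, q, r, s} --1--> {p, q, r, s, t}  [seen]
{p, s, t} --0--> {p, q, r, s, t}  [seen]
{p, s, t} --1--> {p, q, r, s, t}  [seen]
{p, q, r, s, t} --0--> {p, q, r, s, t}  [seen]
{p, q, r, s, t} --1--> {p, q, r, s, t}  [seen]
Reachable DFA states: {p}, {p, q, r, s}, {p, s, t}, {p, q, r, s, t}.
{p, q, r, s} is among them.

yes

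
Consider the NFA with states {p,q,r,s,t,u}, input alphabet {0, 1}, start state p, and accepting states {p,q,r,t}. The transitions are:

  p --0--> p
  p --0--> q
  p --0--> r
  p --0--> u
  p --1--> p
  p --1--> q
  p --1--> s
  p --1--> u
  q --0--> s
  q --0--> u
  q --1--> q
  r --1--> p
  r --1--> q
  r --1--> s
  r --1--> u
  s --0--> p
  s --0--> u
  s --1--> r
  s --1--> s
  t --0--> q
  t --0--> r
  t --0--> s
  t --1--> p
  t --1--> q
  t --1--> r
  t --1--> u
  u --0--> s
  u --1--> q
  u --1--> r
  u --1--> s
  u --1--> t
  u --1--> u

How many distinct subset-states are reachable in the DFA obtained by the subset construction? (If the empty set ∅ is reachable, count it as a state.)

5

Start state of the DFA: {p}.
{p} --0--> {p,q,r,u}  [new]
{p} --1--> {p,q,s,u}  [new]
{p,q,r,u} --0--> {p,q,r,s,u}  [new]
{p,q,r,u} --1--> {p,q,r,s,t,u}  [new]
{p,q,s,u} --0--> {p,q,r,s,u}  [seen]
{p,q,s,u} --1--> {p,q,r,s,t,u}  [seen]
{p,q,r,s,u} --0--> {p,q,r,s,u}  [seen]
{p,q,r,s,u} --1--> {p,q,r,s,t,u}  [seen]
{p,q,r,s,t,u} --0--> {p,q,r,s,u}  [seen]
{p,q,r,s,t,u} --1--> {p,q,r,s,t,u}  [seen]
Reachable DFA states: {p}, {p,q,r,u}, {p,q,s,u}, {p,q,r,s,u}, {p,q,r,s,t,u}.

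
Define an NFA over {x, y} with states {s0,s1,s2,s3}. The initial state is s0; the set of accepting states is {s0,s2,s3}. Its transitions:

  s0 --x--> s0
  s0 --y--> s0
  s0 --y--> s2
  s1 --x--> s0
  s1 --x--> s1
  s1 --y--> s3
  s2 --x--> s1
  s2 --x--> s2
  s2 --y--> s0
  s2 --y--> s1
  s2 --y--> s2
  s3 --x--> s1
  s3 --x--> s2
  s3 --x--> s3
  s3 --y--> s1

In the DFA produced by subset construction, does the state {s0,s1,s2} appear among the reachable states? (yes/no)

yes

Start state of the DFA: {s0}.
{s0} --x--> {s0}  [seen]
{s0} --y--> {s0,s2}  [new]
{s0,s2} --x--> {s0,s1,s2}  [new]
{s0,s2} --y--> {s0,s1,s2}  [seen]
{s0,s1,s2} --x--> {s0,s1,s2}  [seen]
{s0,s1,s2} --y--> {s0,s1,s2,s3}  [new]
{s0,s1,s2,s3} --x--> {s0,s1,s2,s3}  [seen]
{s0,s1,s2,s3} --y--> {s0,s1,s2,s3}  [seen]
Reachable DFA states: {s0}, {s0,s2}, {s0,s1,s2}, {s0,s1,s2,s3}.
{s0,s1,s2} is among them.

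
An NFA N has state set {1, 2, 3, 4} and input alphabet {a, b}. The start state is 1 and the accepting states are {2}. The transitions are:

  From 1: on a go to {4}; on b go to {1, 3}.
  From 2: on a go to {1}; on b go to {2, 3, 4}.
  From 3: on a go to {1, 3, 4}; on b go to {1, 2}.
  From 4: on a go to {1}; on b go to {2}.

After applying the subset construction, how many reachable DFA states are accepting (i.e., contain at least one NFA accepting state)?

Start state of the DFA: {1}.
{1} --a--> {4}  [new]
{1} --b--> {1, 3}  [new]
{4} --a--> {1}  [seen]
{4} --b--> {2}  [new]
{1, 3} --a--> {1, 3, 4}  [new]
{1, 3} --b--> {1, 2, 3}  [new]
{2} --a--> {1}  [seen]
{2} --b--> {2, 3, 4}  [new]
{1, 3, 4} --a--> {1, 3, 4}  [seen]
{1, 3, 4} --b--> {1, 2, 3}  [seen]
{1, 2, 3} --a--> {1, 3, 4}  [seen]
{1, 2, 3} --b--> {1, 2, 3, 4}  [new]
{2, 3, 4} --a--> {1, 3, 4}  [seen]
{2, 3, 4} --b--> {1, 2, 3, 4}  [seen]
{1, 2, 3, 4} --a--> {1, 3, 4}  [seen]
{1, 2, 3, 4} --b--> {1, 2, 3, 4}  [seen]
Reachable DFA states: {1}, {4}, {1, 3}, {2}, {1, 3, 4}, {1, 2, 3}, {2, 3, 4}, {1, 2, 3, 4}.
Accepting DFA states (contain an NFA accepting state): {2}, {1, 2, 3}, {2, 3, 4}, {1, 2, 3, 4}.

4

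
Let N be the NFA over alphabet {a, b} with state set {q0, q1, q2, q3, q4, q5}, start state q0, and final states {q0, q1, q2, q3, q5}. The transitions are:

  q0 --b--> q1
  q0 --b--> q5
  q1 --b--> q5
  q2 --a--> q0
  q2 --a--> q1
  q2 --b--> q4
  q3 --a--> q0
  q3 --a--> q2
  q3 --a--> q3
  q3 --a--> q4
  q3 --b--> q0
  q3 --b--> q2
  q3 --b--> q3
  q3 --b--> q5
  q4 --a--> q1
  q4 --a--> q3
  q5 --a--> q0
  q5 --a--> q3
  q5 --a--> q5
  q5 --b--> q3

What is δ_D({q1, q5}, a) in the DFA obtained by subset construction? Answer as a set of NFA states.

{q0, q3, q5}

δ(q1,a) = ∅; δ(q5,a) = {q0, q3, q5}.
Union: {q0, q3, q5}.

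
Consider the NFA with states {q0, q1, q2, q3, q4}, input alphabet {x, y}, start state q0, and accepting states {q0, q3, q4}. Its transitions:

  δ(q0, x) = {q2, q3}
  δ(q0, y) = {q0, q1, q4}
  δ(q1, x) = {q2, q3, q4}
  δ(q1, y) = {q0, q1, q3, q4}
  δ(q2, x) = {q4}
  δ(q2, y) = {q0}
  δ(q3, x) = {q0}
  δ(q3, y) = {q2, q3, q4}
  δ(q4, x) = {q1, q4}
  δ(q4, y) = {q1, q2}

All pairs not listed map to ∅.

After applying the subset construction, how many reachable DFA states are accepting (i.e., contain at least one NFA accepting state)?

Start state of the DFA: {q0}.
{q0} --x--> {q2, q3}  [new]
{q0} --y--> {q0, q1, q4}  [new]
{q2, q3} --x--> {q0, q4}  [new]
{q2, q3} --y--> {q0, q2, q3, q4}  [new]
{q0, q1, q4} --x--> {q1, q2, q3, q4}  [new]
{q0, q1, q4} --y--> {q0, q1, q2, q3, q4}  [new]
{q0, q4} --x--> {q1, q2, q3, q4}  [seen]
{q0, q4} --y--> {q0, q1, q2, q4}  [new]
{q0, q2, q3, q4} --x--> {q0, q1, q2, q3, q4}  [seen]
{q0, q2, q3, q4} --y--> {q0, q1, q2, q3, q4}  [seen]
{q1, q2, q3, q4} --x--> {q0, q1, q2, q3, q4}  [seen]
{q1, q2, q3, q4} --y--> {q0, q1, q2, q3, q4}  [seen]
{q0, q1, q2, q3, q4} --x--> {q0, q1, q2, q3, q4}  [seen]
{q0, q1, q2, q3, q4} --y--> {q0, q1, q2, q3, q4}  [seen]
{q0, q1, q2, q4} --x--> {q1, q2, q3, q4}  [seen]
{q0, q1, q2, q4} --y--> {q0, q1, q2, q3, q4}  [seen]
Reachable DFA states: {q0}, {q2, q3}, {q0, q1, q4}, {q0, q4}, {q0, q2, q3, q4}, {q1, q2, q3, q4}, {q0, q1, q2, q3, q4}, {q0, q1, q2, q4}.
Accepting DFA states (contain an NFA accepting state): {q0}, {q2, q3}, {q0, q1, q4}, {q0, q4}, {q0, q2, q3, q4}, {q1, q2, q3, q4}, {q0, q1, q2, q3, q4}, {q0, q1, q2, q4}.

8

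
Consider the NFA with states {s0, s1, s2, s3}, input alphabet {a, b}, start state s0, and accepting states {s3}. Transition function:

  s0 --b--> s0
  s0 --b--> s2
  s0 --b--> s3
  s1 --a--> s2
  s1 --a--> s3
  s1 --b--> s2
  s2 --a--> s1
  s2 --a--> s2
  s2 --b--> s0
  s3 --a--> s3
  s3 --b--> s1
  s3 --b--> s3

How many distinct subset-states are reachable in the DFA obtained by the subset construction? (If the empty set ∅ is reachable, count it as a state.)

Start state of the DFA: {s0}.
{s0} --a--> ∅  [new]
{s0} --b--> {s0, s2, s3}  [new]
∅ --a--> ∅  [seen]
∅ --b--> ∅  [seen]
{s0, s2, s3} --a--> {s1, s2, s3}  [new]
{s0, s2, s3} --b--> {s0, s1, s2, s3}  [new]
{s1, s2, s3} --a--> {s1, s2, s3}  [seen]
{s1, s2, s3} --b--> {s0, s1, s2, s3}  [seen]
{s0, s1, s2, s3} --a--> {s1, s2, s3}  [seen]
{s0, s1, s2, s3} --b--> {s0, s1, s2, s3}  [seen]
Reachable DFA states: {s0}, ∅, {s0, s2, s3}, {s1, s2, s3}, {s0, s1, s2, s3}.

5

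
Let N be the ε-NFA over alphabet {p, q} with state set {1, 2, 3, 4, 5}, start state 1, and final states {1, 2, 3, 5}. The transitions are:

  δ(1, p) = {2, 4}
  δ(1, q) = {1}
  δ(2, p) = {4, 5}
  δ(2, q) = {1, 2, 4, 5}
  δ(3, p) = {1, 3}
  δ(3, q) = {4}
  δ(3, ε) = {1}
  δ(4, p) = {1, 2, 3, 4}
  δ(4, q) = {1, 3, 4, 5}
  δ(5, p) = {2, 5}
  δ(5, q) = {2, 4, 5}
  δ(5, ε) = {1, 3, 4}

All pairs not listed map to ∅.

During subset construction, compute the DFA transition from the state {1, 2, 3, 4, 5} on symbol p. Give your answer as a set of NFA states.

δ(1,p) = {2, 4}; δ(2,p) = {4, 5}; δ(3,p) = {1, 3}; δ(4,p) = {1, 2, 3, 4}; δ(5,p) = {2, 5}.
Union: {1, 2, 3, 4, 5}.

{1, 2, 3, 4, 5}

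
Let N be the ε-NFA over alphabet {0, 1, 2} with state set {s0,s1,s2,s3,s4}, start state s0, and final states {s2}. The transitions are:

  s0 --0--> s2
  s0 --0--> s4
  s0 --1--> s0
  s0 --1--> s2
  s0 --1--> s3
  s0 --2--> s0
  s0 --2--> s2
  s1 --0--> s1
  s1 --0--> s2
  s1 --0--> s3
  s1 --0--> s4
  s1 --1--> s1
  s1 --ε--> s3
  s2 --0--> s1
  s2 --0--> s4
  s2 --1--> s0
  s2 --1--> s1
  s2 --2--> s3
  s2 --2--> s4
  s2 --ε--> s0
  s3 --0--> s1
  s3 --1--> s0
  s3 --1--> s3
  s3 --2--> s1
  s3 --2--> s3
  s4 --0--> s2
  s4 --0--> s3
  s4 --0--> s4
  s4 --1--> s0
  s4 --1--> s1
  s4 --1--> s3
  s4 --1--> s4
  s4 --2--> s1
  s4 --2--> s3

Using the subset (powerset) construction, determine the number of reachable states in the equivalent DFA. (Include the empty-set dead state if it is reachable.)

7

Start state of the DFA: {s0} (ε-closure of the NFA start).
{s0} --0--> {s0,s2,s4}  [new]
{s0} --1--> {s0,s2,s3}  [new]
{s0} --2--> {s0,s2}  [new]
{s0,s2,s4} --0--> {s0,s1,s2,s3,s4}  [new]
{s0,s2,s4} --1--> {s0,s1,s2,s3,s4}  [seen]
{s0,s2,s4} --2--> {s0,s1,s2,s3,s4}  [seen]
{s0,s2,s3} --0--> {s0,s1,s2,s3,s4}  [seen]
{s0,s2,s3} --1--> {s0,s1,s2,s3}  [new]
{s0,s2,s3} --2--> {s0,s1,s2,s3,s4}  [seen]
{s0,s2} --0--> {s0,s1,s2,s3,s4}  [seen]
{s0,s2} --1--> {s0,s1,s2,s3}  [seen]
{s0,s2} --2--> {s0,s2,s3,s4}  [new]
{s0,s1,s2,s3,s4} --0--> {s0,s1,s2,s3,s4}  [seen]
{s0,s1,s2,s3,s4} --1--> {s0,s1,s2,s3,s4}  [seen]
{s0,s1,s2,s3,s4} --2--> {s0,s1,s2,s3,s4}  [seen]
{s0,s1,s2,s3} --0--> {s0,s1,s2,s3,s4}  [seen]
{s0,s1,s2,s3} --1--> {s0,s1,s2,s3}  [seen]
{s0,s1,s2,s3} --2--> {s0,s1,s2,s3,s4}  [seen]
{s0,s2,s3,s4} --0--> {s0,s1,s2,s3,s4}  [seen]
{s0,s2,s3,s4} --1--> {s0,s1,s2,s3,s4}  [seen]
{s0,s2,s3,s4} --2--> {s0,s1,s2,s3,s4}  [seen]
Reachable DFA states: {s0}, {s0,s2,s4}, {s0,s2,s3}, {s0,s2}, {s0,s1,s2,s3,s4}, {s0,s1,s2,s3}, {s0,s2,s3,s4}.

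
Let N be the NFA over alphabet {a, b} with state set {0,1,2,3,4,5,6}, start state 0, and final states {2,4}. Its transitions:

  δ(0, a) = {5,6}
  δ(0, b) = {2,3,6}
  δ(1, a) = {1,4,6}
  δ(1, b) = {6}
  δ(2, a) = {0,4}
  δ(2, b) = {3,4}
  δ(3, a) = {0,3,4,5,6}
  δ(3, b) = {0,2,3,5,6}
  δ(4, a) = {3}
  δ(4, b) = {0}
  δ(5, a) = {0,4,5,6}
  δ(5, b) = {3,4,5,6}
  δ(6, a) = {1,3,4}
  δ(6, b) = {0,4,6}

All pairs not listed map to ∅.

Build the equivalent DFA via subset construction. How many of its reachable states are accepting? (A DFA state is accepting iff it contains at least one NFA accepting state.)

Start state of the DFA: {0}.
{0} --a--> {5,6}  [new]
{0} --b--> {2,3,6}  [new]
{5,6} --a--> {0,1,3,4,5,6}  [new]
{5,6} --b--> {0,3,4,5,6}  [new]
{2,3,6} --a--> {0,1,3,4,5,6}  [seen]
{2,3,6} --b--> {0,2,3,4,5,6}  [new]
{0,1,3,4,5,6} --a--> {0,1,3,4,5,6}  [seen]
{0,1,3,4,5,6} --b--> {0,2,3,4,5,6}  [seen]
{0,3,4,5,6} --a--> {0,1,3,4,5,6}  [seen]
{0,3,4,5,6} --b--> {0,2,3,4,5,6}  [seen]
{0,2,3,4,5,6} --a--> {0,1,3,4,5,6}  [seen]
{0,2,3,4,5,6} --b--> {0,2,3,4,5,6}  [seen]
Reachable DFA states: {0}, {5,6}, {2,3,6}, {0,1,3,4,5,6}, {0,3,4,5,6}, {0,2,3,4,5,6}.
Accepting DFA states (contain an NFA accepting state): {2,3,6}, {0,1,3,4,5,6}, {0,3,4,5,6}, {0,2,3,4,5,6}.

4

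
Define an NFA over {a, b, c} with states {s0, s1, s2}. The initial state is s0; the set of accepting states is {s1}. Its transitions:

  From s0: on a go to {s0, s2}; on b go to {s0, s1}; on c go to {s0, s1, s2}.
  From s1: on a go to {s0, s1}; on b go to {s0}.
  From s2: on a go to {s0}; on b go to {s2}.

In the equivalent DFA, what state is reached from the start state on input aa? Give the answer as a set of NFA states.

Start: {s0}.
δ(s0,a) = {s0, s2}.
Union: {s0, s2}.
After a: {s0, s2}.
δ(s0,a) = {s0, s2}; δ(s2,a) = {s0}.
Union: {s0, s2}.
After a: {s0, s2}.

{s0, s2}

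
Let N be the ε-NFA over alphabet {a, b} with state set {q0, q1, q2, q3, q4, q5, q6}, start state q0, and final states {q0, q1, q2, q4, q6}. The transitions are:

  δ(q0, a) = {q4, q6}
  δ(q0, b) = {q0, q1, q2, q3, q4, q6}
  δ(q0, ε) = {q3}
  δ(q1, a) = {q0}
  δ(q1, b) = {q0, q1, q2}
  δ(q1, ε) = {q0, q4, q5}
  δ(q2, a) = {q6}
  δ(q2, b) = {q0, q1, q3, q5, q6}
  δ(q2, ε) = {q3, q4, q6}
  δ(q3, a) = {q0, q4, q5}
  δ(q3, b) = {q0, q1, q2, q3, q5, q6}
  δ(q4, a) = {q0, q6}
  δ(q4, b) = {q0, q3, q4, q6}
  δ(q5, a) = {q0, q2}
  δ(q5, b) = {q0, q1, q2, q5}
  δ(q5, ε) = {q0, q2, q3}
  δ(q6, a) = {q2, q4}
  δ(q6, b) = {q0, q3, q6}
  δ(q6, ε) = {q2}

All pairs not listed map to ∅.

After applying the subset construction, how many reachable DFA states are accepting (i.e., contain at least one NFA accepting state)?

3

Start state of the DFA: {q0, q3} (ε-closure of the NFA start).
{q0, q3} --a--> {q0, q2, q3, q4, q5, q6}  [new]
{q0, q3} --b--> {q0, q1, q2, q3, q4, q5, q6}  [new]
{q0, q2, q3, q4, q5, q6} --a--> {q0, q2, q3, q4, q5, q6}  [seen]
{q0, q2, q3, q4, q5, q6} --b--> {q0, q1, q2, q3, q4, q5, q6}  [seen]
{q0, q1, q2, q3, q4, q5, q6} --a--> {q0, q2, q3, q4, q5, q6}  [seen]
{q0, q1, q2, q3, q4, q5, q6} --b--> {q0, q1, q2, q3, q4, q5, q6}  [seen]
Reachable DFA states: {q0, q3}, {q0, q2, q3, q4, q5, q6}, {q0, q1, q2, q3, q4, q5, q6}.
Accepting DFA states (contain an NFA accepting state): {q0, q3}, {q0, q2, q3, q4, q5, q6}, {q0, q1, q2, q3, q4, q5, q6}.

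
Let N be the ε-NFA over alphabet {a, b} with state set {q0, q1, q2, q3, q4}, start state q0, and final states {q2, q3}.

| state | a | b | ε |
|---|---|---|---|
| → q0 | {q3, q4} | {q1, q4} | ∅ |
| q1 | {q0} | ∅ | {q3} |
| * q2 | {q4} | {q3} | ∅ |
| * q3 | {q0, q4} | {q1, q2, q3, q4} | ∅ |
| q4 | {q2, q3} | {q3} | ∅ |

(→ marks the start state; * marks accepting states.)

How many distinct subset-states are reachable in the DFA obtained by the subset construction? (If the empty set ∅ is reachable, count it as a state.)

5

Start state of the DFA: {q0} (ε-closure of the NFA start).
{q0} --a--> {q3, q4}  [new]
{q0} --b--> {q1, q3, q4}  [new]
{q3, q4} --a--> {q0, q2, q3, q4}  [new]
{q3, q4} --b--> {q1, q2, q3, q4}  [new]
{q1, q3, q4} --a--> {q0, q2, q3, q4}  [seen]
{q1, q3, q4} --b--> {q1, q2, q3, q4}  [seen]
{q0, q2, q3, q4} --a--> {q0, q2, q3, q4}  [seen]
{q0, q2, q3, q4} --b--> {q1, q2, q3, q4}  [seen]
{q1, q2, q3, q4} --a--> {q0, q2, q3, q4}  [seen]
{q1, q2, q3, q4} --b--> {q1, q2, q3, q4}  [seen]
Reachable DFA states: {q0}, {q3, q4}, {q1, q3, q4}, {q0, q2, q3, q4}, {q1, q2, q3, q4}.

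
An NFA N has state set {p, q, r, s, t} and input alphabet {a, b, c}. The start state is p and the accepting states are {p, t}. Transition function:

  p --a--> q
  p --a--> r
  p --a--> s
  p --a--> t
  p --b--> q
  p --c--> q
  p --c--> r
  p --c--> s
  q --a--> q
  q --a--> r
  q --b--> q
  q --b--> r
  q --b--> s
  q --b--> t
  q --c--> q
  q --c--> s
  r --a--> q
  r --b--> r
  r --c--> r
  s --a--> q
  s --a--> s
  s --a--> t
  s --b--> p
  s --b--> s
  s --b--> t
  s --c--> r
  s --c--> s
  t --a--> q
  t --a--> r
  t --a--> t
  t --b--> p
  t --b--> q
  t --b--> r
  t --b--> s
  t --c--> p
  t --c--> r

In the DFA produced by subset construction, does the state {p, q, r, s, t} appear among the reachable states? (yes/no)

yes

Start state of the DFA: {p}.
{p} --a--> {q, r, s, t}  [new]
{p} --b--> {q}  [new]
{p} --c--> {q, r, s}  [new]
{q, r, s, t} --a--> {q, r, s, t}  [seen]
{q, r, s, t} --b--> {p, q, r, s, t}  [new]
{q, r, s, t} --c--> {p, q, r, s}  [new]
{q} --a--> {q, r}  [new]
{q} --b--> {q, r, s, t}  [seen]
{q} --c--> {q, s}  [new]
{q, r, s} --a--> {q, r, s, t}  [seen]
{q, r, s} --b--> {p, q, r, s, t}  [seen]
{q, r, s} --c--> {q, r, s}  [seen]
{p, q, r, s, t} --a--> {q, r, s, t}  [seen]
{p, q, r, s, t} --b--> {p, q, r, s, t}  [seen]
{p, q, r, s, t} --c--> {p, q, r, s}  [seen]
{p, q, r, s} --a--> {q, r, s, t}  [seen]
{p, q, r, s} --b--> {p, q, r, s, t}  [seen]
{p, q, r, s} --c--> {q, r, s}  [seen]
{q, r} --a--> {q, r}  [seen]
{q, r} --b--> {q, r, s, t}  [seen]
{q, r} --c--> {q, r, s}  [seen]
{q, s} --a--> {q, r, s, t}  [seen]
{q, s} --b--> {p, q, r, s, t}  [seen]
{q, s} --c--> {q, r, s}  [seen]
Reachable DFA states: {p}, {q, r, s, t}, {q}, {q, r, s}, {p, q, r, s, t}, {p, q, r, s}, {q, r}, {q, s}.
{p, q, r, s, t} is among them.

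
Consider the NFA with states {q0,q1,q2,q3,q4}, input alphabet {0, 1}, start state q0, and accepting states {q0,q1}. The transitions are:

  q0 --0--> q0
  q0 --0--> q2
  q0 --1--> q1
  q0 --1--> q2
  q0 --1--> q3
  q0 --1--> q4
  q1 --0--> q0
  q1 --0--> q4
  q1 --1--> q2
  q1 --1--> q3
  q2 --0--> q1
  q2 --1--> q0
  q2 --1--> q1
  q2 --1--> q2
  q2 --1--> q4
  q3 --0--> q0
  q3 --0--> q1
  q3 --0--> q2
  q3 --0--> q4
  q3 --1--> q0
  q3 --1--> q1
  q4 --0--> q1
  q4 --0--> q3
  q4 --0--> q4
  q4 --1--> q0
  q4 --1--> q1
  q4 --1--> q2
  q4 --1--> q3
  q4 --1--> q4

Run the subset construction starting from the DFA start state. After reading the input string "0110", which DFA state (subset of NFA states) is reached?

Start: {q0}.
δ(q0,0) = {q0,q2}.
Union: {q0,q2}.
After 0: {q0,q2}.
δ(q0,1) = {q1,q2,q3,q4}; δ(q2,1) = {q0,q1,q2,q4}.
Union: {q0,q1,q2,q3,q4}.
After 1: {q0,q1,q2,q3,q4}.
δ(q0,1) = {q1,q2,q3,q4}; δ(q1,1) = {q2,q3}; δ(q2,1) = {q0,q1,q2,q4}; δ(q3,1) = {q0,q1}; δ(q4,1) = {q0,q1,q2,q3,q4}.
Union: {q0,q1,q2,q3,q4}.
After 1: {q0,q1,q2,q3,q4}.
δ(q0,0) = {q0,q2}; δ(q1,0) = {q0,q4}; δ(q2,0) = {q1}; δ(q3,0) = {q0,q1,q2,q4}; δ(q4,0) = {q1,q3,q4}.
Union: {q0,q1,q2,q3,q4}.
After 0: {q0,q1,q2,q3,q4}.

{q0,q1,q2,q3,q4}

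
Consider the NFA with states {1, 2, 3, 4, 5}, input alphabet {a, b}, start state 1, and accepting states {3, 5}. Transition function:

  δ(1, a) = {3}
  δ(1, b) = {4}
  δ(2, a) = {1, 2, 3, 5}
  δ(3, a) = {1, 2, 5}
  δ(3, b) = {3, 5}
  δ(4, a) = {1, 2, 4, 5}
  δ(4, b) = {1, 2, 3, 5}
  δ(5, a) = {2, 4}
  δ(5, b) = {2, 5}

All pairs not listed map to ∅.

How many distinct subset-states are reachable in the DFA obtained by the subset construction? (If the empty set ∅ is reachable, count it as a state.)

Start state of the DFA: {1}.
{1} --a--> {3}  [new]
{1} --b--> {4}  [new]
{3} --a--> {1, 2, 5}  [new]
{3} --b--> {3, 5}  [new]
{4} --a--> {1, 2, 4, 5}  [new]
{4} --b--> {1, 2, 3, 5}  [new]
{1, 2, 5} --a--> {1, 2, 3, 4, 5}  [new]
{1, 2, 5} --b--> {2, 4, 5}  [new]
{3, 5} --a--> {1, 2, 4, 5}  [seen]
{3, 5} --b--> {2, 3, 5}  [new]
{1, 2, 4, 5} --a--> {1, 2, 3, 4, 5}  [seen]
{1, 2, 4, 5} --b--> {1, 2, 3, 4, 5}  [seen]
{1, 2, 3, 5} --a--> {1, 2, 3, 4, 5}  [seen]
{1, 2, 3, 5} --b--> {2, 3, 4, 5}  [new]
{1, 2, 3, 4, 5} --a--> {1, 2, 3, 4, 5}  [seen]
{1, 2, 3, 4, 5} --b--> {1, 2, 3, 4, 5}  [seen]
{2, 4, 5} --a--> {1, 2, 3, 4, 5}  [seen]
{2, 4, 5} --b--> {1, 2, 3, 5}  [seen]
{2, 3, 5} --a--> {1, 2, 3, 4, 5}  [seen]
{2, 3, 5} --b--> {2, 3, 5}  [seen]
{2, 3, 4, 5} --a--> {1, 2, 3, 4, 5}  [seen]
{2, 3, 4, 5} --b--> {1, 2, 3, 5}  [seen]
Reachable DFA states: {1}, {3}, {4}, {1, 2, 5}, {3, 5}, {1, 2, 4, 5}, {1, 2, 3, 5}, {1, 2, 3, 4, 5}, {2, 4, 5}, {2, 3, 5}, {2, 3, 4, 5}.

11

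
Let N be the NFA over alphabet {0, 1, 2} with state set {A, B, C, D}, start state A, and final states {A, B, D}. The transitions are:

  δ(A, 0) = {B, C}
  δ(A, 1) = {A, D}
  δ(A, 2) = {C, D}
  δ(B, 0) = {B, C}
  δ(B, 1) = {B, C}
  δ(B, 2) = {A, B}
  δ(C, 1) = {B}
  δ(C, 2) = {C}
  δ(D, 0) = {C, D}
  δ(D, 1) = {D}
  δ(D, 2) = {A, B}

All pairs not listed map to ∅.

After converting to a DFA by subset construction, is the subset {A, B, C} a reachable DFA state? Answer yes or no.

Start state of the DFA: {A}.
{A} --0--> {B, C}  [new]
{A} --1--> {A, D}  [new]
{A} --2--> {C, D}  [new]
{B, C} --0--> {B, C}  [seen]
{B, C} --1--> {B, C}  [seen]
{B, C} --2--> {A, B, C}  [new]
{A, D} --0--> {B, C, D}  [new]
{A, D} --1--> {A, D}  [seen]
{A, D} --2--> {A, B, C, D}  [new]
{C, D} --0--> {C, D}  [seen]
{C, D} --1--> {B, D}  [new]
{C, D} --2--> {A, B, C}  [seen]
{A, B, C} --0--> {B, C}  [seen]
{A, B, C} --1--> {A, B, C, D}  [seen]
{A, B, C} --2--> {A, B, C, D}  [seen]
{B, C, D} --0--> {B, C, D}  [seen]
{B, C, D} --1--> {B, C, D}  [seen]
{B, C, D} --2--> {A, B, C}  [seen]
{A, B, C, D} --0--> {B, C, D}  [seen]
{A, B, C, D} --1--> {A, B, C, D}  [seen]
{A, B, C, D} --2--> {A, B, C, D}  [seen]
{B, D} --0--> {B, C, D}  [seen]
{B, D} --1--> {B, C, D}  [seen]
{B, D} --2--> {A, B}  [new]
{A, B} --0--> {B, C}  [seen]
{A, B} --1--> {A, B, C, D}  [seen]
{A, B} --2--> {A, B, C, D}  [seen]
Reachable DFA states: {A}, {B, C}, {A, D}, {C, D}, {A, B, C}, {B, C, D}, {A, B, C, D}, {B, D}, {A, B}.
{A, B, C} is among them.

yes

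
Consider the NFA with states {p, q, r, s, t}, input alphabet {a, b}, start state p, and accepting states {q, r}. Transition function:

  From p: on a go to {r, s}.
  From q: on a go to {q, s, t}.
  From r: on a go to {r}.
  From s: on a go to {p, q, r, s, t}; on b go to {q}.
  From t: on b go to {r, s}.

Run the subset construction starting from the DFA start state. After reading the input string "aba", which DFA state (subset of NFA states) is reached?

{q, s, t}

Start: {p}.
δ(p,a) = {r, s}.
Union: {r, s}.
After a: {r, s}.
δ(r,b) = ∅; δ(s,b) = {q}.
Union: {q}.
After b: {q}.
δ(q,a) = {q, s, t}.
Union: {q, s, t}.
After a: {q, s, t}.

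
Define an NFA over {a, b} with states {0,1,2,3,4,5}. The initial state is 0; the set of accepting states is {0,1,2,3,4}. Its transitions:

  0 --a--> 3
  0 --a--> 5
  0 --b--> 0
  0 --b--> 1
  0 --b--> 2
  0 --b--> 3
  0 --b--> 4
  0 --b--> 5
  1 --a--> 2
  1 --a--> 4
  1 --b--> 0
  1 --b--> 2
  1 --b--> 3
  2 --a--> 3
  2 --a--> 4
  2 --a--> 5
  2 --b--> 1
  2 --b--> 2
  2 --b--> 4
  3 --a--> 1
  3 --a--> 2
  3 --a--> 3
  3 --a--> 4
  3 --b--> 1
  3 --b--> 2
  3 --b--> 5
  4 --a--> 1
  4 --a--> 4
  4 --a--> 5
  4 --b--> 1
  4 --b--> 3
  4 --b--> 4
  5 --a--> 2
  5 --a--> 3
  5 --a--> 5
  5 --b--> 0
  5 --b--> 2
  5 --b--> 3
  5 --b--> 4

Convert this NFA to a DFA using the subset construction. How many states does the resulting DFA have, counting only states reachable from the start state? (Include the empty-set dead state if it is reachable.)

4

Start state of the DFA: {0}.
{0} --a--> {3,5}  [new]
{0} --b--> {0,1,2,3,4,5}  [new]
{3,5} --a--> {1,2,3,4,5}  [new]
{3,5} --b--> {0,1,2,3,4,5}  [seen]
{0,1,2,3,4,5} --a--> {1,2,3,4,5}  [seen]
{0,1,2,3,4,5} --b--> {0,1,2,3,4,5}  [seen]
{1,2,3,4,5} --a--> {1,2,3,4,5}  [seen]
{1,2,3,4,5} --b--> {0,1,2,3,4,5}  [seen]
Reachable DFA states: {0}, {3,5}, {0,1,2,3,4,5}, {1,2,3,4,5}.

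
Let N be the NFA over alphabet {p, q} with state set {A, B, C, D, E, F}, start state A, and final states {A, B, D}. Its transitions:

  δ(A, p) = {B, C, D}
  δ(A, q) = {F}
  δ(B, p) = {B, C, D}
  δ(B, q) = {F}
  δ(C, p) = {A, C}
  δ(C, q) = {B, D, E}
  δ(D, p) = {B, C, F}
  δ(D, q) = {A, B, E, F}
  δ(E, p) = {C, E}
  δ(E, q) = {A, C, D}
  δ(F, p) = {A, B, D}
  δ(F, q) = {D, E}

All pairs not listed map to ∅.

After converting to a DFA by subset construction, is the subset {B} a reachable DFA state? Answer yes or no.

no

Start state of the DFA: {A}.
{A} --p--> {B, C, D}  [new]
{A} --q--> {F}  [new]
{B, C, D} --p--> {A, B, C, D, F}  [new]
{B, C, D} --q--> {A, B, D, E, F}  [new]
{F} --p--> {A, B, D}  [new]
{F} --q--> {D, E}  [new]
{A, B, C, D, F} --p--> {A, B, C, D, F}  [seen]
{A, B, C, D, F} --q--> {A, B, D, E, F}  [seen]
{A, B, D, E, F} --p--> {A, B, C, D, E, F}  [new]
{A, B, D, E, F} --q--> {A, B, C, D, E, F}  [seen]
{A, B, D} --p--> {B, C, D, F}  [new]
{A, B, D} --q--> {A, B, E, F}  [new]
{D, E} --p--> {B, C, E, F}  [new]
{D, E} --q--> {A, B, C, D, E, F}  [seen]
{A, B, C, D, E, F} --p--> {A, B, C, D, E, F}  [seen]
{A, B, C, D, E, F} --q--> {A, B, C, D, E, F}  [seen]
{B, C, D, F} --p--> {A, B, C, D, F}  [seen]
{B, C, D, F} --q--> {A, B, D, E, F}  [seen]
{A, B, E, F} --p--> {A, B, C, D, E}  [new]
{A, B, E, F} --q--> {A, C, D, E, F}  [new]
{B, C, E, F} --p--> {A, B, C, D, E}  [seen]
{B, C, E, F} --q--> {A, B, C, D, E, F}  [seen]
{A, B, C, D, E} --p--> {A, B, C, D, E, F}  [seen]
{A, B, C, D, E} --q--> {A, B, C, D, E, F}  [seen]
{A, C, D, E, F} --p--> {A, B, C, D, E, F}  [seen]
{A, C, D, E, F} --q--> {A, B, C, D, E, F}  [seen]
Reachable DFA states: {A}, {B, C, D}, {F}, {A, B, C, D, F}, {A, B, D, E, F}, {A, B, D}, {D, E}, {A, B, C, D, E, F}, {B, C, D, F}, {A, B, E, F}, {B, C, E, F}, {A, B, C, D, E}, {A, C, D, E, F}.
{B} is not among them.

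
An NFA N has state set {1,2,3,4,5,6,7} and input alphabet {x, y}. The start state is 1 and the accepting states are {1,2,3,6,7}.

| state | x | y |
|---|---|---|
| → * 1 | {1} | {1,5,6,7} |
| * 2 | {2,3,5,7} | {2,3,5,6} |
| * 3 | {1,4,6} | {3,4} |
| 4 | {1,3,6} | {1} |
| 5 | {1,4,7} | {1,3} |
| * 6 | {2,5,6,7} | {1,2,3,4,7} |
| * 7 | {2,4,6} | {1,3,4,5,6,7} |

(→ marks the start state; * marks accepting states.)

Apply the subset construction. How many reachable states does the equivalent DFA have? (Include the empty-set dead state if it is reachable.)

4

Start state of the DFA: {1}.
{1} --x--> {1}  [seen]
{1} --y--> {1,5,6,7}  [new]
{1,5,6,7} --x--> {1,2,4,5,6,7}  [new]
{1,5,6,7} --y--> {1,2,3,4,5,6,7}  [new]
{1,2,4,5,6,7} --x--> {1,2,3,4,5,6,7}  [seen]
{1,2,4,5,6,7} --y--> {1,2,3,4,5,6,7}  [seen]
{1,2,3,4,5,6,7} --x--> {1,2,3,4,5,6,7}  [seen]
{1,2,3,4,5,6,7} --y--> {1,2,3,4,5,6,7}  [seen]
Reachable DFA states: {1}, {1,5,6,7}, {1,2,4,5,6,7}, {1,2,3,4,5,6,7}.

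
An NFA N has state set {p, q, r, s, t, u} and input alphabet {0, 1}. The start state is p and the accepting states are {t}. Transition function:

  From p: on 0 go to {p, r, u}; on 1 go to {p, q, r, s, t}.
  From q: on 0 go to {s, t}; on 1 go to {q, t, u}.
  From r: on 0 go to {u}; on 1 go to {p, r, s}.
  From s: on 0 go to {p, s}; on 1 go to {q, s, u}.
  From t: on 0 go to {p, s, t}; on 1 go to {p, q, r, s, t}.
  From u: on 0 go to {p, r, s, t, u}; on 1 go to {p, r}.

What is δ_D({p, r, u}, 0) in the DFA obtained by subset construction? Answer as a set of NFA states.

{p, r, s, t, u}

δ(p,0) = {p, r, u}; δ(r,0) = {u}; δ(u,0) = {p, r, s, t, u}.
Union: {p, r, s, t, u}.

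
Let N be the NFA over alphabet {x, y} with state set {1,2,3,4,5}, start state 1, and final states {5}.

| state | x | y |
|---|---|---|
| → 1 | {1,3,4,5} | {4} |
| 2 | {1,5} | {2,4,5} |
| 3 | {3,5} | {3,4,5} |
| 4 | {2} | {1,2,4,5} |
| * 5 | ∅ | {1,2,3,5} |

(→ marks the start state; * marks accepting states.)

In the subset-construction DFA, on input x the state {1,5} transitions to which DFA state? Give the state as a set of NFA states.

{1,3,4,5}

δ(1,x) = {1,3,4,5}; δ(5,x) = ∅.
Union: {1,3,4,5}.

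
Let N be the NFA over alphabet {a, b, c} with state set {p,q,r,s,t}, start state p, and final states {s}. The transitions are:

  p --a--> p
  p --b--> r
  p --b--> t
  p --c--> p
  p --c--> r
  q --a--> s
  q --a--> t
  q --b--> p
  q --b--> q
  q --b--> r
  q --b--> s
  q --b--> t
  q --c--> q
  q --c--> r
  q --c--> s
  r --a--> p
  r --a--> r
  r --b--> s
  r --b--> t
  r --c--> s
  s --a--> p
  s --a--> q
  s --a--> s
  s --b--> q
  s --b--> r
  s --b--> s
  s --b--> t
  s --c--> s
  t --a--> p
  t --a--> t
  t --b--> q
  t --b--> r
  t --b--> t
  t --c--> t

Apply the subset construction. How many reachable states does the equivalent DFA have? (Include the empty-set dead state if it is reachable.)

12

Start state of the DFA: {p}.
{p} --a--> {p}  [seen]
{p} --b--> {r,t}  [new]
{p} --c--> {p,r}  [new]
{r,t} --a--> {p,r,t}  [new]
{r,t} --b--> {q,r,s,t}  [new]
{r,t} --c--> {s,t}  [new]
{p,r} --a--> {p,r}  [seen]
{p,r} --b--> {r,s,t}  [new]
{p,r} --c--> {p,r,s}  [new]
{p,r,t} --a--> {p,r,t}  [seen]
{p,r,t} --b--> {q,r,s,t}  [seen]
{p,r,t} --c--> {p,r,s,t}  [new]
{q,r,s,t} --a--> {p,q,r,s,t}  [new]
{q,r,s,t} --b--> {p,q,r,s,t}  [seen]
{q,r,s,t} --c--> {q,r,s,t}  [seen]
{s,t} --a--> {p,q,s,t}  [new]
{s,t} --b--> {q,r,s,t}  [seen]
{s,t} --c--> {s,t}  [seen]
{r,s,t} --a--> {p,q,r,s,t}  [seen]
{r,s,t} --b--> {q,r,s,t}  [seen]
{r,s,t} --c--> {s,t}  [seen]
{p,r,s} --a--> {p,q,r,s}  [new]
{p,r,s} --b--> {q,r,s,t}  [seen]
{p,r,s} --c--> {p,r,s}  [seen]
{p,r,s,t} --a--> {p,q,r,s,t}  [seen]
{p,r,s,t} --b--> {q,r,s,t}  [seen]
{p,r,s,t} --c--> {p,r,s,t}  [seen]
{p,q,r,s,t} --a--> {p,q,r,s,t}  [seen]
{p,q,r,s,t} --b--> {p,q,r,s,t}  [seen]
{p,q,r,s,t} --c--> {p,q,r,s,t}  [seen]
{p,q,s,t} --a--> {p,q,s,t}  [seen]
{p,q,s,t} --b--> {p,q,r,s,t}  [seen]
{p,q,s,t} --c--> {p,q,r,s,t}  [seen]
{p,q,r,s} --a--> {p,q,r,s,t}  [seen]
{p,q,r,s} --b--> {p,q,r,s,t}  [seen]
{p,q,r,s} --c--> {p,q,r,s}  [seen]
Reachable DFA states: {p}, {r,t}, {p,r}, {p,r,t}, {q,r,s,t}, {s,t}, {r,s,t}, {p,r,s}, {p,r,s,t}, {p,q,r,s,t}, {p,q,s,t}, {p,q,r,s}.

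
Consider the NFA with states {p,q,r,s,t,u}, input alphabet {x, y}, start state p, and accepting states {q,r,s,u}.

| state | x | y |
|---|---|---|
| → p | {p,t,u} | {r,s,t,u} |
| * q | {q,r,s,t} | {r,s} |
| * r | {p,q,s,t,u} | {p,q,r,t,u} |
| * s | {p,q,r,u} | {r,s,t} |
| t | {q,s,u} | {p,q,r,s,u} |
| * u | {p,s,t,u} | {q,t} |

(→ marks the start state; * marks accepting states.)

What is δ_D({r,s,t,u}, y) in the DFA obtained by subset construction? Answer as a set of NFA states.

{p,q,r,s,t,u}

δ(r,y) = {p,q,r,t,u}; δ(s,y) = {r,s,t}; δ(t,y) = {p,q,r,s,u}; δ(u,y) = {q,t}.
Union: {p,q,r,s,t,u}.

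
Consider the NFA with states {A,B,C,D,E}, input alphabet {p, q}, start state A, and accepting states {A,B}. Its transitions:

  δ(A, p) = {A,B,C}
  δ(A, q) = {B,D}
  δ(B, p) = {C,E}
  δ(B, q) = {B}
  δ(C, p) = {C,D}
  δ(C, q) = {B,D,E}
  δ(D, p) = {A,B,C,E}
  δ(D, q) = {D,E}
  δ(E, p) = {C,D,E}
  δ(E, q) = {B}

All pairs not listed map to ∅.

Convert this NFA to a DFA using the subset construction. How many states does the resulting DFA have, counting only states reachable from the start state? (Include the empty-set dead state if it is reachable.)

6

Start state of the DFA: {A}.
{A} --p--> {A,B,C}  [new]
{A} --q--> {B,D}  [new]
{A,B,C} --p--> {A,B,C,D,E}  [new]
{A,B,C} --q--> {B,D,E}  [new]
{B,D} --p--> {A,B,C,E}  [new]
{B,D} --q--> {B,D,E}  [seen]
{A,B,C,D,E} --p--> {A,B,C,D,E}  [seen]
{A,B,C,D,E} --q--> {B,D,E}  [seen]
{B,D,E} --p--> {A,B,C,D,E}  [seen]
{B,D,E} --q--> {B,D,E}  [seen]
{A,B,C,E} --p--> {A,B,C,D,E}  [seen]
{A,B,C,E} --q--> {B,D,E}  [seen]
Reachable DFA states: {A}, {A,B,C}, {B,D}, {A,B,C,D,E}, {B,D,E}, {A,B,C,E}.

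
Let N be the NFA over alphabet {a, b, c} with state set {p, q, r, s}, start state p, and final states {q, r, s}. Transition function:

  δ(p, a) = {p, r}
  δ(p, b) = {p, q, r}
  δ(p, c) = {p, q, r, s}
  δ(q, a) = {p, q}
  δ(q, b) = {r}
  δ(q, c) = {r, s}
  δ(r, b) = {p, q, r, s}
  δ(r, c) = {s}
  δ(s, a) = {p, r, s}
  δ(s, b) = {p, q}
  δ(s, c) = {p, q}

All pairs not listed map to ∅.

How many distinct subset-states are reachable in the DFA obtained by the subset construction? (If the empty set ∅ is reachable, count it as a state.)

4

Start state of the DFA: {p}.
{p} --a--> {p, r}  [new]
{p} --b--> {p, q, r}  [new]
{p} --c--> {p, q, r, s}  [new]
{p, r} --a--> {p, r}  [seen]
{p, r} --b--> {p, q, r, s}  [seen]
{p, r} --c--> {p, q, r, s}  [seen]
{p, q, r} --a--> {p, q, r}  [seen]
{p, q, r} --b--> {p, q, r, s}  [seen]
{p, q, r} --c--> {p, q, r, s}  [seen]
{p, q, r, s} --a--> {p, q, r, s}  [seen]
{p, q, r, s} --b--> {p, q, r, s}  [seen]
{p, q, r, s} --c--> {p, q, r, s}  [seen]
Reachable DFA states: {p}, {p, r}, {p, q, r}, {p, q, r, s}.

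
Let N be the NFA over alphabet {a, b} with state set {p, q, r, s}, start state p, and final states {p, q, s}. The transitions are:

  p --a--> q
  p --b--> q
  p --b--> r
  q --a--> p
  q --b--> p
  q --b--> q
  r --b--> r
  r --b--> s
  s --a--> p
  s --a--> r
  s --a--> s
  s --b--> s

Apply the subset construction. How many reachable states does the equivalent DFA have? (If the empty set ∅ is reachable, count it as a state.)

Start state of the DFA: {p}.
{p} --a--> {q}  [new]
{p} --b--> {q, r}  [new]
{q} --a--> {p}  [seen]
{q} --b--> {p, q}  [new]
{q, r} --a--> {p}  [seen]
{q, r} --b--> {p, q, r, s}  [new]
{p, q} --a--> {p, q}  [seen]
{p, q} --b--> {p, q, r}  [new]
{p, q, r, s} --a--> {p, q, r, s}  [seen]
{p, q, r, s} --b--> {p, q, r, s}  [seen]
{p, q, r} --a--> {p, q}  [seen]
{p, q, r} --b--> {p, q, r, s}  [seen]
Reachable DFA states: {p}, {q}, {q, r}, {p, q}, {p, q, r, s}, {p, q, r}.

6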